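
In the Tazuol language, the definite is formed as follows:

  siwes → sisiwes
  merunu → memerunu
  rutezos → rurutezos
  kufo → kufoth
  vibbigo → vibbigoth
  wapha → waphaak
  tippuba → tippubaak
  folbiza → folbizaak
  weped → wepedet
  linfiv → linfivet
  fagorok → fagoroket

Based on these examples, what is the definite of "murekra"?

"murekra" ends in -a. The stems ending in -a (wapha → waphaak, tippuba → tippubaak, folbiza → folbizaak) add -ak.
So murekra → murekraak.

murekraak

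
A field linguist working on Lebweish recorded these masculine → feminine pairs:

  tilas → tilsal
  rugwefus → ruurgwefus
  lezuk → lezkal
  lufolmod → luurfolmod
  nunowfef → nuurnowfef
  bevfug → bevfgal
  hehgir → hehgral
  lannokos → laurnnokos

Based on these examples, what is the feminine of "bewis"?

bewsal

rugwefus and tilas both end in -s yet inflect differently (ruurgwefus, tilsal), so the final letter is not what conditions the rule; the number of vowels is.
"bewis" has 2 vowels. The stems with 2 vowels (bevfug → bevfgal, tilas → tilsal, hehgir → hehgral) delete the last vowel and add -al.
The other pattern: stems with 3 vowels insert -ur- after the first vowel.
So bewis → bewsal.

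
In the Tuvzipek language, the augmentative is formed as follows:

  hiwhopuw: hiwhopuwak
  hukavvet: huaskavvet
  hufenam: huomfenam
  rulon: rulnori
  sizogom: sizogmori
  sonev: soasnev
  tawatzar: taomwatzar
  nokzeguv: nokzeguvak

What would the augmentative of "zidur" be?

zidurak

"zidur" has last vowel 'u'. The stems whose last vowel is 'u' (hiwhopuw → hiwhopuwak, nokzeguv → nokzeguvak) add -ak.
The other patterns: stems whose last vowel is 'o' delete the last vowel and add -ori; stems whose last vowel is 'a' insert -om- after the first vowel; stems whose last vowel is 'e' insert -as- after the first vowel.
So zidur → zidurak.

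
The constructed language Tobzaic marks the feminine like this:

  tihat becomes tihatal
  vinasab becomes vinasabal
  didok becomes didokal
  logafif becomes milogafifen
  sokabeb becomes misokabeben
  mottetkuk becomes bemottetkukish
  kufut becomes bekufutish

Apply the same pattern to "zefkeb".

"zefkeb" has last vowel 'e'. The one such stem in the data (sokabeb → misokabeben) adds mi- … -en around the stem, so the same rule applies.
So zefkeb → mizefkeben.

mizefkeben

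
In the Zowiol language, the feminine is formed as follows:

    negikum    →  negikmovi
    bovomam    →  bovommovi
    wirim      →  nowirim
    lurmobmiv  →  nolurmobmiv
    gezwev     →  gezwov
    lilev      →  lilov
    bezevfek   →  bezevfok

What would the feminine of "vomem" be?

"vomem" has last vowel 'e'. The stems whose last vowel is 'e' (gezwev → gezwov, lilev → lilov, bezevfek → bezevfok) change the last vowel to 'o'.
The other patterns: stems whose last vowel is 'a' or 'u' delete the last vowel and add -ovi; stems whose last vowel is 'i' add the prefix no-.
So vomem → vomom.

vomom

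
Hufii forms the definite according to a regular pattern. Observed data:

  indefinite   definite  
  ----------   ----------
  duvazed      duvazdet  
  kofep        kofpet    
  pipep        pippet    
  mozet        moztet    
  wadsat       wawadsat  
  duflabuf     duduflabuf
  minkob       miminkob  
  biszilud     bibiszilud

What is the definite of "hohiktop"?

mozet and wadsat both end in -t yet inflect differently (moztet, wawadsat), so the final letter is not what conditions the rule; the last vowel is.
"hohiktop" has last vowel 'o'. The one such stem in the data (minkob → miminkob) repeats the first consonant+vowel as a prefix (as do wadsat, duflabuf), so the same rule applies.
The other pattern: stems whose last vowel is 'e' delete the last vowel and add -et.
So hohiktop → hohohiktop.

hohohiktop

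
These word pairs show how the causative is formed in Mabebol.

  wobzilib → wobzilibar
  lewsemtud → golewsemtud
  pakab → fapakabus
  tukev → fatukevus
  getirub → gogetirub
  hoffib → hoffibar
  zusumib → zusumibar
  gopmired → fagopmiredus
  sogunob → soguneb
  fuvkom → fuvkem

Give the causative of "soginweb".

fasoginwebus

getirub and wobzilib both end in -b yet inflect differently (gogetirub, wobzilibar), so the final letter is not what conditions the rule; the last vowel is.
"soginweb" has last vowel 'e'. The stems whose last vowel is 'e' (tukev → fatukevus, gopmired → fagopmiredus) add fa- … -us around the stem.
So soginweb → fasoginwebus.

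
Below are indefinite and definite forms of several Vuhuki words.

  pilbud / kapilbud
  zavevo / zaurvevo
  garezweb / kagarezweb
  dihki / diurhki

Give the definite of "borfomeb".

dihki and pilbud both have 2 vowels yet inflect differently (diurhki, kapilbud), so the number of vowels is not what conditions the rule; whether the stem ends in a vowel or a consonant is.
"borfomeb" ends in a consonant. The stems ending in a consonant (pilbud → kapilbud, garezweb → kagarezweb) add the prefix ka-.
The other pattern: stems ending in a vowel insert -ur- after the first vowel.
So borfomeb → kaborfomeb.

kaborfomeb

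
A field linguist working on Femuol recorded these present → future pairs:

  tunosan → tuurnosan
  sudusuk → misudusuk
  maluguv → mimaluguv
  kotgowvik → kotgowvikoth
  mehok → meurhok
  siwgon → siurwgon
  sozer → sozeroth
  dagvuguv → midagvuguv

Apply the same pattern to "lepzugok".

sudusuk and kotgowvik both end in -k yet inflect differently (misudusuk, kotgowvikoth), so the final letter is not what conditions the rule; the last vowel is.
"lepzugok" has last vowel 'o'. The stems whose last vowel is 'o' (siwgon → siurwgon, mehok → meurhok) insert -ur- after the first vowel.
The other patterns: stems whose last vowel is 'u' add the prefix mi-; stems whose last vowel is 'e' or 'i' add -oth.
So lepzugok → leurpzugok.

leurpzugok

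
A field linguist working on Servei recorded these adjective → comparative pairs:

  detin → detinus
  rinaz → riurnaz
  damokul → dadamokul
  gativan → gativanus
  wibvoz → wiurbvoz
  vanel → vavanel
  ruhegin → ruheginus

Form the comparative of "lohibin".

lohibinus

gativan and rinaz both have last vowel 'a' yet inflect differently (gativanus, riurnaz), so the last vowel is not what conditions the rule; the final letter is.
"lohibin" ends in -n. The stems ending in -n (detin → detinus, gativan → gativanus, ruhegin → ruheginus) add -us.
So lohibin → lohibinus.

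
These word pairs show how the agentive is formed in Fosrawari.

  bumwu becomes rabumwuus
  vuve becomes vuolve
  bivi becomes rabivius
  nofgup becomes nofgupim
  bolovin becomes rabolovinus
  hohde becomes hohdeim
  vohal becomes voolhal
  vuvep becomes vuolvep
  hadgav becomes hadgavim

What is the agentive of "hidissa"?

hidissaim

vuve and hohde both end in -e yet inflect differently (vuolve, hohdeim), so the final letter is not what conditions the rule; the first letter is.
"hidissa" begins with h-. The stems beginning with h- (hohde → hohdeim, hadgav → hadgavim) add -im.
The other patterns: stems beginning with b- add ra- … -us around the stem; stems beginning with v- insert -ol- after the first vowel.
So hidissa → hidissaim.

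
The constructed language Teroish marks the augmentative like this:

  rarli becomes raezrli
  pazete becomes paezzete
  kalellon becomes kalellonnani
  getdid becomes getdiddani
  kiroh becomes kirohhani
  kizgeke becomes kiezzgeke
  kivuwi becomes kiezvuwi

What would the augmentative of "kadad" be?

"kadad" ends in a consonant. The stems ending in a consonant (kalellon → kalellonnani, getdid → getdiddani, kiroh → kirohhani) double the final consonant and add -ani.
So kadad → kadaddani.

kadaddani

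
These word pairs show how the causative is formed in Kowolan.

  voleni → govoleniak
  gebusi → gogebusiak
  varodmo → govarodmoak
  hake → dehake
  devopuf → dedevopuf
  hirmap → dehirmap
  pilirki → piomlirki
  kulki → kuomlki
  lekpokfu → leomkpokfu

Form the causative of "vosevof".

govosevofak

voleni and pilirki both end in -i yet inflect differently (govoleniak, piomlirki), so the final letter is not what conditions the rule; the first letter is.
"vosevof" begins with v-. The stems beginning with v- (voleni → govoleniak, varodmo → govarodmoak) add go- … -ak around the stem.
So vosevof → govosevofak.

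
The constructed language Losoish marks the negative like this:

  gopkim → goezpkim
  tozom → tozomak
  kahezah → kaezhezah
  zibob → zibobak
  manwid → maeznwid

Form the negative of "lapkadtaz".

tozom and gopkim both end in -m yet inflect differently (tozomak, goezpkim), so the final letter is not what conditions the rule; the last vowel is.
"lapkadtaz" has last vowel 'a'. The one such stem in the data (kahezah → kaezhezah) inserts -ez- after the first vowel (as do gopkim, manwid), so the same rule applies.
The other pattern: stems whose last vowel is 'o' add -ak.
So lapkadtaz → laezpkadtaz.

laezpkadtaz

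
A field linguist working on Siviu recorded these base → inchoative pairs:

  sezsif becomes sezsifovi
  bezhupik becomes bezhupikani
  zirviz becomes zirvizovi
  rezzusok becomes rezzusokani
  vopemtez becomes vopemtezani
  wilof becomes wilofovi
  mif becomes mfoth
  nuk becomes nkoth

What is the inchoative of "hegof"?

"hegof" has 2 vowels. The stems with 2 vowels (wilof → wilofovi, sezsif → sezsifovi, zirviz → zirvizovi) add -ovi.
So hegof → hegofovi.

hegofovi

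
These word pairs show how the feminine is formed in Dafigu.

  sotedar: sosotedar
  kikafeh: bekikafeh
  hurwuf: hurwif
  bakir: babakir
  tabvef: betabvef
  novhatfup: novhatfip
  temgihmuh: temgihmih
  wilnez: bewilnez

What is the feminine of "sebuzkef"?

besebuzkef

"sebuzkef" has last vowel 'e'. The stems whose last vowel is 'e' (kikafeh → bekikafeh, wilnez → bewilnez, tabvef → betabvef) add the prefix be-.
The other patterns: stems whose last vowel is 'u' change the last vowel to 'i'; stems whose last vowel is 'a' or 'i' repeat the first consonant+vowel as a prefix.
So sebuzkef → besebuzkef.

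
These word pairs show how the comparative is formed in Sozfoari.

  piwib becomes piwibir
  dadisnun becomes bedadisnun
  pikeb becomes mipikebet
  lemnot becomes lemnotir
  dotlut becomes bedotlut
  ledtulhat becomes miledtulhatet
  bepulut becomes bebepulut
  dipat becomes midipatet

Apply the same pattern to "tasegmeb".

mitasegmebet

"tasegmeb" has last vowel 'e'. The one such stem in the data (pikeb → mipikebet) adds mi- … -et around the stem, so the same rule applies.
So tasegmeb → mitasegmebet.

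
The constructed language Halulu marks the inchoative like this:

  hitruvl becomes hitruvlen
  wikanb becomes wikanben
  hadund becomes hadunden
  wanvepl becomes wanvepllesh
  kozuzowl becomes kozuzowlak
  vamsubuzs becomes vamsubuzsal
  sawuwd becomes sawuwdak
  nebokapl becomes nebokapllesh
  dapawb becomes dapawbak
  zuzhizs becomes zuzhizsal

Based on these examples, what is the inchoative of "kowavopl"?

wanvepl and kozuzowl both end in -l yet inflect differently (wanvepllesh, kozuzowlak), so the final letter is not what conditions the rule; the second-to-last letter is.
"kowavopl" has second-to-last letter 'p'. The stems whose second-to-last letter is 'p' (wanvepl → wanvepllesh, nebokapl → nebokapllesh) double the final consonant and add -esh.
The other patterns: stems whose second-to-last letter is 'w' add -ak; stems whose second-to-last letter is 'z' add -al; stems whose second-to-last letter is 'n' or 'v' add -en.
So kowavopl → kowavopllesh.

kowavopllesh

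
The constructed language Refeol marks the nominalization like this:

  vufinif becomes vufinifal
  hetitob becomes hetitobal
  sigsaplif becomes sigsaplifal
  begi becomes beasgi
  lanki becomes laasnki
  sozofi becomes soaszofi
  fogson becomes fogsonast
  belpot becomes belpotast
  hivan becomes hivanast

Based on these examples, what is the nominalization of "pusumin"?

vufinif and begi both have last vowel 'i' yet inflect differently (vufinifal, beasgi), so the last vowel is not what conditions the rule; the final letter is.
"pusumin" ends in -n. The stems ending in -n (fogson → fogsonast, hivan → hivanast) add -ast.
The other patterns: stems ending in -b or -f add -al; stems ending in -i insert -as- after the first vowel.
So pusumin → pusuminast.

pusuminast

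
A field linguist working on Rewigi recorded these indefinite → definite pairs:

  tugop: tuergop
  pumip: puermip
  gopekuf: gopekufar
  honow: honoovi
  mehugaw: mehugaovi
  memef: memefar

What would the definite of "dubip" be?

duerbip

"dubip" ends in -p. The stems ending in -p (tugop → tuergop, pumip → puermip) insert -er- after the first vowel.
So dubip → duerbip.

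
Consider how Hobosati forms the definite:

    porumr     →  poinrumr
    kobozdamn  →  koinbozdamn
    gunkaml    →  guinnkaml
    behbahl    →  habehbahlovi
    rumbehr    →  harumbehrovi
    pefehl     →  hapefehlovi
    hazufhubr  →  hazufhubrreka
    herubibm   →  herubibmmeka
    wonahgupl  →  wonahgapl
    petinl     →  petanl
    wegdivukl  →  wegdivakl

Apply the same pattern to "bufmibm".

bufmibmmeka

"bufmibm" has second-to-last letter 'b'. The stems whose second-to-last letter is 'b' (hazufhubr → hazufhubrreka, herubibm → herubibmmeka) double the final consonant and add -eka.
So bufmibm → bufmibmmeka.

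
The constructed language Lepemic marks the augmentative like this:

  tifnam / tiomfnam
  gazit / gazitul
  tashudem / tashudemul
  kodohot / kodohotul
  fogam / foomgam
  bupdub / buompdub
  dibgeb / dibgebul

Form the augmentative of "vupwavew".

vupwavewul

bupdub and dibgeb both end in -b yet inflect differently (buompdub, dibgebul), so the final letter is not what conditions the rule; the last vowel is.
"vupwavew" has last vowel 'e'. The stems whose last vowel is 'e' (dibgeb → dibgebul, tashudem → tashudemul) add -ul.
The other pattern: stems whose last vowel is 'a' or 'u' insert -om- after the first vowel.
So vupwavew → vupwavewul.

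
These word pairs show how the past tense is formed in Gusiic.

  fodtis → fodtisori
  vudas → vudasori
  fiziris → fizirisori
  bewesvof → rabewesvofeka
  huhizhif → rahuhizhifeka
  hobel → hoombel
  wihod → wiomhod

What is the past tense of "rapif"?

fodtis and huhizhif both have last vowel 'i' yet inflect differently (fodtisori, rahuhizhifeka), so the last vowel is not what conditions the rule; the final letter is.
"rapif" ends in -f. The stems ending in -f (bewesvof → rabewesvofeka, huhizhif → rahuhizhifeka) add ra- … -eka around the stem.
The other patterns: stems ending in -s add -ori; stems ending in -d or -l insert -om- after the first vowel.
So rapif → rarapifeka.

rarapifeka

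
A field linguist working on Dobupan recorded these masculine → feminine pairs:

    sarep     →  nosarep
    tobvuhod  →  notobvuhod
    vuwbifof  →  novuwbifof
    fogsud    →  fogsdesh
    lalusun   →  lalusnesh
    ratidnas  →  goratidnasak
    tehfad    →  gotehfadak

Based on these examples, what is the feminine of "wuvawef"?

tobvuhod and fogsud both end in -d yet inflect differently (notobvuhod, fogsdesh), so the final letter is not what conditions the rule; the last vowel is.
"wuvawef" has last vowel 'e'. The one such stem in the data (sarep → nosarep) adds the prefix no-, so the same rule applies.
The other patterns: stems whose last vowel is 'u' delete the last vowel and add -esh; stems whose last vowel is 'a' add go- … -ak around the stem.
So wuvawef → nowuvawef.

nowuvawef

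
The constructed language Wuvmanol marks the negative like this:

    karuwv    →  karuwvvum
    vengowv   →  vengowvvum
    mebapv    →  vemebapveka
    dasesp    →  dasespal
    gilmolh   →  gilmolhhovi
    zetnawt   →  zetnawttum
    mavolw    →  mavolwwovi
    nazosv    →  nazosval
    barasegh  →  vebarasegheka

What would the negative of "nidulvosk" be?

nazosv and vengowv both end in -v yet inflect differently (nazosval, vengowvvum), so the final letter is not what conditions the rule; the second-to-last letter is.
"nidulvosk" has second-to-last letter 's'. The stems whose second-to-last letter is 's' (nazosv → nazosval, dasesp → dasespal) add -al.
The other patterns: stems whose second-to-last letter is 'l' double the final consonant and add -ovi; stems whose second-to-last letter is 'w' double the final consonant and add -um; stems whose second-to-last letter is 'g' or 'p' add ve- … -eka around the stem.
So nidulvosk → nidulvoskal.

nidulvoskal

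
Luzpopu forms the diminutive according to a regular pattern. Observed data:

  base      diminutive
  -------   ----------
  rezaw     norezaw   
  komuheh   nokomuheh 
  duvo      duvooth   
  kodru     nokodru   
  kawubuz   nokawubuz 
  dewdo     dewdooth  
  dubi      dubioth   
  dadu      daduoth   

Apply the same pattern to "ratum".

dadu and kodru both end in -u yet inflect differently (daduoth, nokodru), so the final letter is not what conditions the rule; the first letter is.
"ratum" begins with r-. The one such stem in the data (rezaw → norezaw) adds the prefix no-, so the same rule applies.
The other pattern: stems beginning with d- add -oth.
So ratum → noratum.

noratum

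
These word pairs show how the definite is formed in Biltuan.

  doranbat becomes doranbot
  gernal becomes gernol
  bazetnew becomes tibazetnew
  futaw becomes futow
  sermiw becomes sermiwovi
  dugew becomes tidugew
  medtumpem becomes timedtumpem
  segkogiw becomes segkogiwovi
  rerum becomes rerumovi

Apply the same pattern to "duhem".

"duhem" has last vowel 'e'. The stems whose last vowel is 'e' (dugew → tidugew, bazetnew → tibazetnew, medtumpem → timedtumpem) add the prefix ti-.
The other patterns: stems whose last vowel is 'a' change the last vowel to 'o'; stems whose last vowel is 'i' or 'u' add -ovi.
So duhem → tiduhem.

tiduhem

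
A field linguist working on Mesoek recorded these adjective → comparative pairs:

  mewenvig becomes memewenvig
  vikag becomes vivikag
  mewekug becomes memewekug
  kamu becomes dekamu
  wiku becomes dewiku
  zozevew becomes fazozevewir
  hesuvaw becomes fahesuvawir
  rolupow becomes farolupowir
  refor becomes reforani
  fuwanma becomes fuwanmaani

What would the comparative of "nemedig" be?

mewekug and kamu both have last vowel 'u' yet inflect differently (memewekug, dekamu), so the last vowel is not what conditions the rule; the final letter is.
"nemedig" ends in -g. The stems ending in -g (mewenvig → memewenvig, vikag → vivikag, mewekug → memewekug) repeat the first consonant+vowel as a prefix.
The other patterns: stems ending in -u add the prefix de-; stems ending in -w add fa- … -ir around the stem; stems ending in -a or -r add -ani.
So nemedig → nenemedig.

nenemedig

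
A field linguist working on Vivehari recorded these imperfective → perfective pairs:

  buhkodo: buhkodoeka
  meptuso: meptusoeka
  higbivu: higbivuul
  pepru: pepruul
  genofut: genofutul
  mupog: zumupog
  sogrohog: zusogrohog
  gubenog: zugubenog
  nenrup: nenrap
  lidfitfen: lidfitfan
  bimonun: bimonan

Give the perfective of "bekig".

zubekig

buhkodo and mupog both have last vowel 'o' yet inflect differently (buhkodoeka, zumupog), so the last vowel is not what conditions the rule; the final letter is.
"bekig" ends in -g. The stems ending in -g (mupog → zumupog, sogrohog → zusogrohog, gubenog → zugubenog) add the prefix zu-.
The other patterns: stems ending in -o add -eka; stems ending in -t or -u add -ul; stems ending in -n or -p change the last vowel to 'a'.
So bekig → zubekig.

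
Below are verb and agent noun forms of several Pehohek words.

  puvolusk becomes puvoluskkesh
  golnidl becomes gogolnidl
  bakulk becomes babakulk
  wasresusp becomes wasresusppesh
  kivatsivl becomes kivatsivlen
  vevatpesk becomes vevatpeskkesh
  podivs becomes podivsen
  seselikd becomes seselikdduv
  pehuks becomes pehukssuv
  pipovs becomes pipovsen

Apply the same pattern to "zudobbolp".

zuzudobbolp

pehuks and pipovs both end in -s yet inflect differently (pehukssuv, pipovsen), so the final letter is not what conditions the rule; the second-to-last letter is.
"zudobbolp" has second-to-last letter 'l'. The one such stem in the data (bakulk → babakulk) repeats the first consonant+vowel as a prefix (as does golnidl), so the same rule applies.
The other patterns: stems whose second-to-last letter is 'k' double the final consonant and add -uv; stems whose second-to-last letter is 'v' add -en; stems whose second-to-last letter is 's' double the final consonant and add -esh.
So zudobbolp → zuzudobbolp.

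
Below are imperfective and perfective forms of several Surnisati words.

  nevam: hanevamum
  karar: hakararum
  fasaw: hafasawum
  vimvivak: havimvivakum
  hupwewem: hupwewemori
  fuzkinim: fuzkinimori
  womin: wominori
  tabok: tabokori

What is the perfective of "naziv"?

"naziv" has last vowel 'i'. The stems whose last vowel is 'i' (fuzkinim → fuzkinimori, womin → wominori) add -ori.
The other pattern: stems whose last vowel is 'a' add ha- … -um around the stem.
So naziv → nazivori.

nazivori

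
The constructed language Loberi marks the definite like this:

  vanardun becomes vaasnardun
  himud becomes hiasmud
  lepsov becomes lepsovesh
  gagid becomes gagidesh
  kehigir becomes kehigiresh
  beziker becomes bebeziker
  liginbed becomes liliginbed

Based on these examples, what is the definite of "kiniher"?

himud and gagid both end in -d yet inflect differently (hiasmud, gagidesh), so the final letter is not what conditions the rule; the last vowel is.
"kiniher" has last vowel 'e'. The stems whose last vowel is 'e' (beziker → bebeziker, liginbed → liliginbed) repeat the first consonant+vowel as a prefix.
The other patterns: stems whose last vowel is 'u' insert -as- after the first vowel; stems whose last vowel is 'i' or 'o' add -esh.
So kiniher → kikiniher.

kikiniher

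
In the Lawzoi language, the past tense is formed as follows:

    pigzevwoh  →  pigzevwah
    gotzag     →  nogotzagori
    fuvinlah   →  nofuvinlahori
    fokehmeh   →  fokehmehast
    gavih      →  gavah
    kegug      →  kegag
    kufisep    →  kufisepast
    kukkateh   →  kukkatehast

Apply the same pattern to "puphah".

fokehmeh and fuvinlah both end in -h yet inflect differently (fokehmehast, nofuvinlahori), so the final letter is not what conditions the rule; the last vowel is.
"puphah" has last vowel 'a'. The stems whose last vowel is 'a' (fuvinlah → nofuvinlahori, gotzag → nogotzagori) add no- … -ori around the stem.
So puphah → nopuphahori.

nopuphahori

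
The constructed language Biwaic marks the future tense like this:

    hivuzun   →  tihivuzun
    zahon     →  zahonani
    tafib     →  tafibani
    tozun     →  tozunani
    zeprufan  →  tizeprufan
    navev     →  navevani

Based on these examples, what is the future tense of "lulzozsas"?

hivuzun and tozun both end in -n yet inflect differently (tihivuzun, tozunani), so the final letter is not what conditions the rule; the number of vowels is.
"lulzozsas" has 3 vowels. The stems with 3 vowels (hivuzun → tihivuzun, zeprufan → tizeprufan) add the prefix ti-.
The other pattern: stems with 2 vowels add -ani.
So lulzozsas → tilulzozsas.

tilulzozsas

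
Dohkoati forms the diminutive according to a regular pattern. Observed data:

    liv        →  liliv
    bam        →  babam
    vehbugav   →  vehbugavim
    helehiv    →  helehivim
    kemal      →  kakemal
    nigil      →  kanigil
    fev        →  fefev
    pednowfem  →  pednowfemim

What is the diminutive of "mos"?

momos

"mos" has 1 vowel. The stems with 1 vowel (fev → fefev, bam → babam, liv → liliv) repeat the first consonant+vowel as a prefix.
So mos → momos.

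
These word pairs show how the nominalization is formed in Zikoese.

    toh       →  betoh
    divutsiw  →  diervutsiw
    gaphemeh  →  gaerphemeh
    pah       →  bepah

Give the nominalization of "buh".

toh and gaphemeh both end in -h yet inflect differently (betoh, gaerphemeh), so the final letter is not what conditions the rule; the number of vowels is.
"buh" has 1 vowel. The stems with 1 vowel (toh → betoh, pah → bepah) add the prefix be-.
So buh → bebuh.

bebuh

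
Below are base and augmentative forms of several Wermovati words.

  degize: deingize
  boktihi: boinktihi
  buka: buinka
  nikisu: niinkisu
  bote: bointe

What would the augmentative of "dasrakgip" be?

Every pair shown (degize → deingize, boktihi → boinktihi, buka → buinka, …) follows the same rule: insert -in- after the first vowel.
So dasrakgip → dainsrakgip.

dainsrakgip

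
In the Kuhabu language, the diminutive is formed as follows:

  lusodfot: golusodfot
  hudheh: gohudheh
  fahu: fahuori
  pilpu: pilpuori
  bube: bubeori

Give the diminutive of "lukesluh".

golukesluh

"lukesluh" ends in a consonant. The stems ending in a consonant (lusodfot → golusodfot, hudheh → gohudheh) add the prefix go-.
The other pattern: stems ending in a vowel add -ori.
So lukesluh → golukesluh.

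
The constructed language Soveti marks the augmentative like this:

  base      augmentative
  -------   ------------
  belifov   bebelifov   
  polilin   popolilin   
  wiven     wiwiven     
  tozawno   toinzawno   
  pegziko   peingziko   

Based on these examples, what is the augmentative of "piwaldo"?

"piwaldo" ends in -o. The stems ending in -o (tozawno → toinzawno, pegziko → peingziko) insert -in- after the first vowel.
So piwaldo → piinwaldo.

piinwaldo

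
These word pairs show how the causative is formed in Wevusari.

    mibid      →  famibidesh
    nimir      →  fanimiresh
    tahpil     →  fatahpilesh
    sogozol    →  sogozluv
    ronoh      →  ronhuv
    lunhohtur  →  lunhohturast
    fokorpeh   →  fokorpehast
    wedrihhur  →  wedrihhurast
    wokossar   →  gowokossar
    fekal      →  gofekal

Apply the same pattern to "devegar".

godevegar

tahpil and sogozol both end in -l yet inflect differently (fatahpilesh, sogozluv), so the final letter is not what conditions the rule; the last vowel is.
"devegar" has last vowel 'a'. The stems whose last vowel is 'a' (wokossar → gowokossar, fekal → gofekal) add the prefix go-.
So devegar → godevegar.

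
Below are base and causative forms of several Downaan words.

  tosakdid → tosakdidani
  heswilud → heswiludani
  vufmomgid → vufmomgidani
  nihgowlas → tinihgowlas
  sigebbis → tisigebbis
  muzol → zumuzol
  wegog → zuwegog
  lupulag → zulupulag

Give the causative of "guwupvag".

zuguwupvag

tosakdid and sigebbis both have last vowel 'i' yet inflect differently (tosakdidani, tisigebbis), so the last vowel is not what conditions the rule; the final letter is.
"guwupvag" ends in -g. The stems ending in -g (wegog → zuwegog, lupulag → zulupulag) add the prefix zu-.
The other patterns: stems ending in -d add -ani; stems ending in -s add the prefix ti-.
So guwupvag → zuguwupvag.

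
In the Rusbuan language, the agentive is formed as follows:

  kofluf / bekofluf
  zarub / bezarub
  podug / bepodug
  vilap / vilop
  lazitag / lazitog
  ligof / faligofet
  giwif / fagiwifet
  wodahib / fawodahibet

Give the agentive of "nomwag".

nomwog

podug and lazitag both end in -g yet inflect differently (bepodug, lazitog), so the final letter is not what conditions the rule; the last vowel is.
"nomwag" has last vowel 'a'. The stems whose last vowel is 'a' (vilap → vilop, lazitag → lazitog) change the last vowel to 'o'.
The other patterns: stems whose last vowel is 'u' add the prefix be-; stems whose last vowel is 'i' or 'o' add fa- … -et around the stem.
So nomwag → nomwog.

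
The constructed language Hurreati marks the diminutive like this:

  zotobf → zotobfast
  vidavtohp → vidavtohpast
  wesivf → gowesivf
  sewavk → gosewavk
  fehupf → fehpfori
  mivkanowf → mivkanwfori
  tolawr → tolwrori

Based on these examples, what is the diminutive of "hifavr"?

zotobf and wesivf both end in -f yet inflect differently (zotobfast, gowesivf), so the final letter is not what conditions the rule; the second-to-last letter is.
"hifavr" has second-to-last letter 'v'. The stems whose second-to-last letter is 'v' (wesivf → gowesivf, sewavk → gosewavk) add the prefix go-.
The other patterns: stems whose second-to-last letter is 'b' or 'h' add -ast; stems whose second-to-last letter is 'p' or 'w' delete the last vowel and add -ori.
So hifavr → gohifavr.

gohifavr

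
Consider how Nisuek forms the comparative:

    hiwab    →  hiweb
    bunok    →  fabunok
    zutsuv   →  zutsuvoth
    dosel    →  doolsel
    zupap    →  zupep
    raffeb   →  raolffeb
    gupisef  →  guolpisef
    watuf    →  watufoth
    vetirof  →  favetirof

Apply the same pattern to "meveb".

vetirof and watuf both end in -f yet inflect differently (favetirof, watufoth), so the final letter is not what conditions the rule; the last vowel is.
"meveb" has last vowel 'e'. The stems whose last vowel is 'e' (gupisef → guolpisef, raffeb → raolffeb, dosel → doolsel) insert -ol- after the first vowel.
So meveb → meolveb.

meolveb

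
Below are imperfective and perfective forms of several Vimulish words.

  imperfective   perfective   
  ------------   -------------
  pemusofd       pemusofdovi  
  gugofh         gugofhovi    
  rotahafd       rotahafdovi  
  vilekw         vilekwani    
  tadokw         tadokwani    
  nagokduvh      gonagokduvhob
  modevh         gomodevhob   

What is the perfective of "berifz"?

berifzovi

gugofh and nagokduvh both end in -h yet inflect differently (gugofhovi, gonagokduvhob), so the final letter is not what conditions the rule; the second-to-last letter is.
"berifz" has second-to-last letter 'f'. The stems whose second-to-last letter is 'f' (pemusofd → pemusofdovi, gugofh → gugofhovi, rotahafd → rotahafdovi) add -ovi.
The other patterns: stems whose second-to-last letter is 'k' add -ani; stems whose second-to-last letter is 'v' add go- … -ob around the stem.
So berifz → berifzovi.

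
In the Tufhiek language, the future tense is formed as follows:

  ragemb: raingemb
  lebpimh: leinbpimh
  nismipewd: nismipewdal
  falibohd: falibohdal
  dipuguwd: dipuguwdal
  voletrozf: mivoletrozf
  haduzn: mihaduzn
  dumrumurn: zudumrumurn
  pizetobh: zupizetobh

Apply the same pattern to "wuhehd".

haduzn and dumrumurn both end in -n yet inflect differently (mihaduzn, zudumrumurn), so the final letter is not what conditions the rule; the second-to-last letter is.
"wuhehd" has second-to-last letter 'h'. The one such stem in the data (falibohd → falibohdal) adds -al, so the same rule applies.
So wuhehd → wuhehdal.

wuhehdal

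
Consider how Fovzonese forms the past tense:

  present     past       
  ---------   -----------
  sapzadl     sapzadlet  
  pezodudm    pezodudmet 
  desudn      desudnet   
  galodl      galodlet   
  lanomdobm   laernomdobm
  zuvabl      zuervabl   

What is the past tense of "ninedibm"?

pezodudm and lanomdobm both end in -m yet inflect differently (pezodudmet, laernomdobm), so the final letter is not what conditions the rule; the second-to-last letter is.
"ninedibm" has second-to-last letter 'b'. The stems whose second-to-last letter is 'b' (lanomdobm → laernomdobm, zuvabl → zuervabl) insert -er- after the first vowel.
The other pattern: stems whose second-to-last letter is 'd' add -et.
So ninedibm → niernedibm.

niernedibm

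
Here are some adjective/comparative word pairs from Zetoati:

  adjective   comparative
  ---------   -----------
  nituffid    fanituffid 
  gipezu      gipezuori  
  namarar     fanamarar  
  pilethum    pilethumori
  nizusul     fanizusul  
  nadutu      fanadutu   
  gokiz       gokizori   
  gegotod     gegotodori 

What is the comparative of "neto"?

faneto

nadutu and gipezu both end in -u yet inflect differently (fanadutu, gipezuori), so the final letter is not what conditions the rule; the first letter is.
"neto" begins with n-. The stems beginning with n- (nituffid → fanituffid, nizusul → fanizusul, nadutu → fanadutu) add the prefix fa-.
The other pattern: stems beginning with g- or p- add -ori.
So neto → faneto.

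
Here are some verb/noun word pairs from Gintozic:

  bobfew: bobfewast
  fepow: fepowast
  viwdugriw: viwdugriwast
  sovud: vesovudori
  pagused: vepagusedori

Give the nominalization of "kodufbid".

vekodufbidori

bobfew and pagused both have last vowel 'e' yet inflect differently (bobfewast, vepagusedori), so the last vowel is not what conditions the rule; the final letter is.
"kodufbid" ends in -d. The stems ending in -d (sovud → vesovudori, pagused → vepagusedori) add ve- … -ori around the stem.
So kodufbid → vekodufbidori.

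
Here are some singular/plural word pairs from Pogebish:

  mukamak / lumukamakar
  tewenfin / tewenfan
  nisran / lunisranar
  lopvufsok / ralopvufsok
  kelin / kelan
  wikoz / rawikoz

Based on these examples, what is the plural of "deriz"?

mukamak and lopvufsok both end in -k yet inflect differently (lumukamakar, ralopvufsok), so the final letter is not what conditions the rule; the last vowel is.
"deriz" has last vowel 'i'. The stems whose last vowel is 'i' (kelin → kelan, tewenfin → tewenfan) change the last vowel to 'a'.
The other patterns: stems whose last vowel is 'a' add lu- … -ar around the stem; stems whose last vowel is 'o' add the prefix ra-.
So deriz → deraz.

deraz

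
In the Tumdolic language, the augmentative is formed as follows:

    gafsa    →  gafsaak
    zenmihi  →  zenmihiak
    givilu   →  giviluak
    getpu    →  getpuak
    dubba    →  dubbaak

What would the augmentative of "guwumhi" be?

Every pair shown (gafsa → gafsaak, zenmihi → zenmihiak, givilu → giviluak, …) follows the same rule: add -ak.
So guwumhi → guwumhiak.

guwumhiak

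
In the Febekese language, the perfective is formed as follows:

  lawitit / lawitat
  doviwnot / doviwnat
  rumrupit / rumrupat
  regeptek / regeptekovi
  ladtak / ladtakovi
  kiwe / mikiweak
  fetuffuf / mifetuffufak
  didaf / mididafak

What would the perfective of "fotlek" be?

fotlekovi

regeptek and kiwe both have last vowel 'e' yet inflect differently (regeptekovi, mikiweak), so the last vowel is not what conditions the rule; the final letter is.
"fotlek" ends in -k. The stems ending in -k (regeptek → regeptekovi, ladtak → ladtakovi) add -ovi.
So fotlek → fotlekovi.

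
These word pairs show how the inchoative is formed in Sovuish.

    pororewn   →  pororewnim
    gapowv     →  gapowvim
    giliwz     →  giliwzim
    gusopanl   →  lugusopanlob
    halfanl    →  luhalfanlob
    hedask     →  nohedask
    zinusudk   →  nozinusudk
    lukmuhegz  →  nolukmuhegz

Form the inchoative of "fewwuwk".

fewwuwkim

giliwz and lukmuhegz both end in -z yet inflect differently (giliwzim, nolukmuhegz), so the final letter is not what conditions the rule; the second-to-last letter is.
"fewwuwk" has second-to-last letter 'w'. The stems whose second-to-last letter is 'w' (pororewn → pororewnim, gapowv → gapowvim, giliwz → giliwzim) add -im.
The other patterns: stems whose second-to-last letter is 'n' add lu- … -ob around the stem; stems whose second-to-last letter is 'd', 'g' or 's' add the prefix no-.
So fewwuwk → fewwuwkim.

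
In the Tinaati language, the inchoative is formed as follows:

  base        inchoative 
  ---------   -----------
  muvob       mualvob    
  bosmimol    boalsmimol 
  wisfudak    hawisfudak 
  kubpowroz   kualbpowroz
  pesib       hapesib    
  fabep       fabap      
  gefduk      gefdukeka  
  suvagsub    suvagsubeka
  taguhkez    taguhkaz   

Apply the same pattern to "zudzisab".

"zudzisab" has last vowel 'a'. The one such stem in the data (wisfudak → hawisfudak) adds the prefix ha-, so the same rule applies.
The other patterns: stems whose last vowel is 'u' add -eka; stems whose last vowel is 'o' insert -al- after the first vowel; stems whose last vowel is 'e' change the last vowel to 'a'.
So zudzisab → hazudzisab.

hazudzisab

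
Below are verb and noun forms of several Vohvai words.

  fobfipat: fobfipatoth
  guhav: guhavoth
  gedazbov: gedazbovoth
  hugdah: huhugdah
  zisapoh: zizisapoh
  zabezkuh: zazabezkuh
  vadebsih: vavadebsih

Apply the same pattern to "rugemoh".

rurugemoh

zisapoh and gedazbov both have last vowel 'o' yet inflect differently (zizisapoh, gedazbovoth), so the last vowel is not what conditions the rule; the final letter is.
"rugemoh" ends in -h. The stems ending in -h (hugdah → huhugdah, zabezkuh → zazabezkuh, vadebsih → vavadebsih) repeat the first consonant+vowel as a prefix.
So rugemoh → rurugemoh.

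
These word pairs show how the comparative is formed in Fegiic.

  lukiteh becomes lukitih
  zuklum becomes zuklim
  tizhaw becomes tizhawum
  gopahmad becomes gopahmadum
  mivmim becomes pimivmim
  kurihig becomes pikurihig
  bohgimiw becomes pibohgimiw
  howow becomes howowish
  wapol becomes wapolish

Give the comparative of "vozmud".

vozmid

zuklum and mivmim both end in -m yet inflect differently (zuklim, pimivmim), so the final letter is not what conditions the rule; the last vowel is.
"vozmud" has last vowel 'u'. The one such stem in the data (zuklum → zuklim) changes the last vowel to 'i' (as does lukiteh), so the same rule applies.
So vozmud → vozmid.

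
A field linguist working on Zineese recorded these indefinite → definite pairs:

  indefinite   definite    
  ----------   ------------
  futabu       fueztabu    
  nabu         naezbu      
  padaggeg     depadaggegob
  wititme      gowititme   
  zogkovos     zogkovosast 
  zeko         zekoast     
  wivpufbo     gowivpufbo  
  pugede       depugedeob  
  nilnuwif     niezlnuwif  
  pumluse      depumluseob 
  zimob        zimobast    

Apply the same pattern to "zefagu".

zefaguast

zeko and wivpufbo both end in -o yet inflect differently (zekoast, gowivpufbo), so the final letter is not what conditions the rule; the first letter is.
"zefagu" begins with z-. The stems beginning with z- (zeko → zekoast, zogkovos → zogkovosast, zimob → zimobast) add -ast.
So zefagu → zefaguast.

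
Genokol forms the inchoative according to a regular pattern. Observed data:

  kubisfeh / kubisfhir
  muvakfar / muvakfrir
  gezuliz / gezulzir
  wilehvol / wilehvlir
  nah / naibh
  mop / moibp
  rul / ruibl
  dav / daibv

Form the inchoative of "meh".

"meh" has 1 vowel. The stems with 1 vowel (nah → naibh, mop → moibp, rul → ruibl) insert -ib- after the first vowel.
So meh → meibh.

meibh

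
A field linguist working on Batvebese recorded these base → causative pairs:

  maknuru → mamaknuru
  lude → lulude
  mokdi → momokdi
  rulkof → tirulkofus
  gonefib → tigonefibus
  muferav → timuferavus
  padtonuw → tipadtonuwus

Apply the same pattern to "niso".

mokdi and gonefib both have last vowel 'i' yet inflect differently (momokdi, tigonefibus), so the last vowel is not what conditions the rule; whether the stem ends in a vowel or a consonant is.
"niso" ends in a vowel. The stems ending in a vowel (maknuru → mamaknuru, lude → lulude, mokdi → momokdi) repeat the first consonant+vowel as a prefix.
The other pattern: stems ending in a consonant add ti- … -us around the stem.
So niso → niniso.

niniso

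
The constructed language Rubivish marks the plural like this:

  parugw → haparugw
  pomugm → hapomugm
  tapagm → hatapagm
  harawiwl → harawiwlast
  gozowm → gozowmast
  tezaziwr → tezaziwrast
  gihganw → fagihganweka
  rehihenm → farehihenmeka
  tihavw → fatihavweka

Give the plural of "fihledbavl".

pomugm and gozowm both end in -m yet inflect differently (hapomugm, gozowmast), so the final letter is not what conditions the rule; the second-to-last letter is.
"fihledbavl" has second-to-last letter 'v'. The one such stem in the data (tihavw → fatihavweka) adds fa- … -eka around the stem, so the same rule applies.
The other patterns: stems whose second-to-last letter is 'g' add the prefix ha-; stems whose second-to-last letter is 'w' add -ast.
So fihledbavl → fafihledbavleka.

fafihledbavleka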